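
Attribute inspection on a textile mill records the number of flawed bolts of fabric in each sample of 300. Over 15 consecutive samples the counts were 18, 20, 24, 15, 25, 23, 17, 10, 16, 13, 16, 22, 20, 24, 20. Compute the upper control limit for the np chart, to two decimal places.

p̄ = Σdᵢ / (k·n) = 283 / (15 × 300) = 0.06289
UCL = np̄ + 3·√(np̄(1−p̄)) = 18.8667 + 3 × √(18.8667×0.93711) = 18.8667 + 3 × 4.2048 = 31.4810

31.48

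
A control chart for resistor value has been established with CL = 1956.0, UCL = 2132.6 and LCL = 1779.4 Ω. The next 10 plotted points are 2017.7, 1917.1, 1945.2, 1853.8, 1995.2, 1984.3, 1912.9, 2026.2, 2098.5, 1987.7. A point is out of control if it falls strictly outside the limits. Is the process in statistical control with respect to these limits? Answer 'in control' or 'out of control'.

in control

All 10 points lie within [1779.4, 2132.6].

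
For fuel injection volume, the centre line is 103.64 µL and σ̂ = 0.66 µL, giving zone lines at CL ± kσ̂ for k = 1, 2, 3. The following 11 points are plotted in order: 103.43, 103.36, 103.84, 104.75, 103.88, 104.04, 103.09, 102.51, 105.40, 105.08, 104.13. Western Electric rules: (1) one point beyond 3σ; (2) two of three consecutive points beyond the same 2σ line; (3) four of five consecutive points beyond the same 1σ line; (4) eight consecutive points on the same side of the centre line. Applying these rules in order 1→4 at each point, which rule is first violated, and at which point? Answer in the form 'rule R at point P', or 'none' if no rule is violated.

Zone of each point (C = within 1σ̂, B = 1σ̂–2σ̂, A = 2σ̂–3σ̂, * = beyond 3σ̂; sign = side of CL): 1:-C, 2:-C, 3:+C, 4:+B, 5:+C, 6:+C, 7:-C, 8:-B, 9:+A, 10:+A, 11:+C
Rule 2 (two of three consecutive points beyond the same 2σ limit) is satisfied at point 10.

rule 2 at point 10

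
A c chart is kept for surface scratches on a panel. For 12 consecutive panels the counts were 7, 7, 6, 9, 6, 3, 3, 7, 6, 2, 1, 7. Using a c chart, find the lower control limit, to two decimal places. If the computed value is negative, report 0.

c̄ = (7 + 7 + 6 + 9 + 6 + 3 + 3 + 7 + 6 + 2 + 1 + 7) / 12 = 64 / 12 = 5.3333
LCL = c̄ − 3√c̄ = 5.3333 − 3 × 2.3094 = -1.5949 → 0 (cannot be negative)

0.00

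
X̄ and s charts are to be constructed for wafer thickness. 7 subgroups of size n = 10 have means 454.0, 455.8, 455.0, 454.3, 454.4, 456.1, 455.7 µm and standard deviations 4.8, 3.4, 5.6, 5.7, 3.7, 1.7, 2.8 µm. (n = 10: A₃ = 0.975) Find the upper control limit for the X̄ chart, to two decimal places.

X̄̄ = (454.0 + 455.8 + 455.0 + 454.3 + 454.4 + 456.1 + 455.7) / 7 = 455.0429
s̄ = (4.8 + 3.4 + 5.6 + 5.7 + 3.7 + 1.7 + 2.8) / 7 = 3.9571
UCL = X̄̄ + A₃·s̄ = 455.0429 + 0.975 × 3.9571 = 458.9011

458.90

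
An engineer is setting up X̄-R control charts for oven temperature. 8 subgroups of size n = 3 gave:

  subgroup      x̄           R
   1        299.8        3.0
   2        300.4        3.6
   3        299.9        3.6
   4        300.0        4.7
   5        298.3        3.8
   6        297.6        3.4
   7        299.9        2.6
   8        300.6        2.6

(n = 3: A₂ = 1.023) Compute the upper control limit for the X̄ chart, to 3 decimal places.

X̄̄ = (299.8 + 300.4 + 299.9 + 300.0 + 298.3 + 297.6 + 299.9 + 300.6) / 8 = 2396.5000 / 8 = 299.5625
R̄ = (3.0 + 3.6 + 3.6 + 4.7 + 3.8 + 3.4 + 2.6 + 2.6) / 8 = 27.3000 / 8 = 3.4125
UCL = X̄̄ + A₂·R̄ = 299.5625 + 1.023 × 3.4125 = 303.0535

303.053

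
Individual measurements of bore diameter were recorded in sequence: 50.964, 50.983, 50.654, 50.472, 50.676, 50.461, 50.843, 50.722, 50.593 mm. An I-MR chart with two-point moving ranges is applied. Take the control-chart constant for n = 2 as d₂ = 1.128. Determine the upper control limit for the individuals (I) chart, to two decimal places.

X̄ = (50.964 + 50.983 + 50.654 + 50.472 + 50.676 + 50.461 + 50.843 + 50.722 + 50.593) / 9 = 50.7076
Moving ranges: 0.019, 0.329, 0.182, 0.204, 0.215, 0.382, 0.121, 0.129; M̄R̄ = 1.5810 / 8 = 0.1976
UCL = X̄ + 3·M̄R̄/d₂ = 50.7076 + 3 × 0.1976 / 1.128 = 51.2332

51.23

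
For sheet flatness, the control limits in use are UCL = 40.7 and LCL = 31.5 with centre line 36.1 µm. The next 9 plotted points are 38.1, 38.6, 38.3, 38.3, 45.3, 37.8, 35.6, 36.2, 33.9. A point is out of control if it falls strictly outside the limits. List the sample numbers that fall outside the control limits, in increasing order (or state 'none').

5

Compare each point to [31.5, 40.7]: sample 5 = 45.3 > UCL.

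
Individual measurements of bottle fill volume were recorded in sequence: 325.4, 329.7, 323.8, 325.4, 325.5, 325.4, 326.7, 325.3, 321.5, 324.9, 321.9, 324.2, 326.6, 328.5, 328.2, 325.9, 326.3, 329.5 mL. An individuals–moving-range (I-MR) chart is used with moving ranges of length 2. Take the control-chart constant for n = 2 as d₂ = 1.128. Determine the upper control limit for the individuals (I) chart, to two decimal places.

X̄ = (325.4 + 329.7 + 323.8 + 325.4 + 325.5 + 325.4 + 326.7 + 325.3 + 321.5 + 324.9 + 321.9 + 324.2 + 326.6 + 328.5 + 328.2 + 325.9 + 326.3 + 329.5) / 18 = 325.8167
Moving ranges: 4.3, 5.9, 1.6, 0.1, 0.1, 1.3, 1.4, 3.8, 3.4, 3.0, 2.3, 2.4, 1.9, 0.3, 2.3, 0.4, 3.2; M̄R̄ = 37.7000 / 17 = 2.2176
UCL = X̄ + 3·M̄R̄/d₂ = 325.8167 + 3 × 2.2176 / 1.128 = 331.7147

331.71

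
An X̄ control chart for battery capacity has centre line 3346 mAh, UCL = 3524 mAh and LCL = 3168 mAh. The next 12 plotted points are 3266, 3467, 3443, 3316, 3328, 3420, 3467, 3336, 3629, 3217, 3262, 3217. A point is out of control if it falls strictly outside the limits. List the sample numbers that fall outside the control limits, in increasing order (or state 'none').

Compare each point to [3168, 3524]: sample 9 = 3629 > UCL.

9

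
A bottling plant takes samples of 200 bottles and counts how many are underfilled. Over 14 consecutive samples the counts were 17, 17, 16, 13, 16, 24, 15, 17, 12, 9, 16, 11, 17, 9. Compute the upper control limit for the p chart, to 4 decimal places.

p̄ = Σdᵢ / (k·n) = 209 / (14 × 200) = 0.07464
UCL = p̄ + 3·√(p̄(1−p̄)/n) = 0.07464 + 3 × √(0.07464×0.92536/200) = 0.07464 + 3 × 0.01858 = 0.13039

0.1304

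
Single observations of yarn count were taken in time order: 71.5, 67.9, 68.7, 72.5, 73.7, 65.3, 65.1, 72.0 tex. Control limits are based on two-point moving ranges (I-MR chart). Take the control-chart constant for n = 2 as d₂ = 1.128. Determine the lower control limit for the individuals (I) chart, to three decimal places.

60.127

X̄ = (71.5 + 67.9 + 68.7 + 72.5 + 73.7 + 65.3 + 65.1 + 72.0) / 8 = 69.5875
Moving ranges: 3.6, 0.8, 3.8, 1.2, 8.4, 0.2, 6.9; M̄R̄ = 24.9000 / 7 = 3.5571
LCL = X̄ − 3·M̄R̄/d₂ = 69.5875 − 3 × 3.5571 / 1.128 = 60.1270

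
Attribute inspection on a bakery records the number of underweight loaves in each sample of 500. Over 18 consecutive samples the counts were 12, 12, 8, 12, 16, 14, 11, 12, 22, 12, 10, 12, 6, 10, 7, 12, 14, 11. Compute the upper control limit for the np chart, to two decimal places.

22.03

p̄ = Σdᵢ / (k·n) = 213 / (18 × 500) = 0.02367
UCL = np̄ + 3·√(np̄(1−p̄)) = 11.8333 + 3 × √(11.8333×0.97633) = 11.8333 + 3 × 3.3990 = 22.0304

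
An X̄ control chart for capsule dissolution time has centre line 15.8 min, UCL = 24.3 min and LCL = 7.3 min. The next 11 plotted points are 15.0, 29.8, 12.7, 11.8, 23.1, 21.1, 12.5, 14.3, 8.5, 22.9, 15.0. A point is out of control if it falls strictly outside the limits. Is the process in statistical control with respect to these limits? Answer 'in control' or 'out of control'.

out of control

Compare each point to [7.3, 24.3]: sample 2 = 29.8 > UCL.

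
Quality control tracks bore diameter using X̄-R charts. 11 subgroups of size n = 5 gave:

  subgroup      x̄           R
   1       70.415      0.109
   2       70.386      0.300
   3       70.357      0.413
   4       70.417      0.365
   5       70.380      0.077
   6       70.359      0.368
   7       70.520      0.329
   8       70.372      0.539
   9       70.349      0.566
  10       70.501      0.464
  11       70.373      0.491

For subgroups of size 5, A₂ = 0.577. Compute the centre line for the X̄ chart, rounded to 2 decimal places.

70.40

X̄̄ = (70.415 + 70.386 + 70.357 + 70.417 + 70.380 + 70.359 + 70.520 + 70.372 + 70.349 + 70.501 + 70.373) / 11 = 774.4290 / 11 = 70.4026
CL = X̄̄ = 70.4026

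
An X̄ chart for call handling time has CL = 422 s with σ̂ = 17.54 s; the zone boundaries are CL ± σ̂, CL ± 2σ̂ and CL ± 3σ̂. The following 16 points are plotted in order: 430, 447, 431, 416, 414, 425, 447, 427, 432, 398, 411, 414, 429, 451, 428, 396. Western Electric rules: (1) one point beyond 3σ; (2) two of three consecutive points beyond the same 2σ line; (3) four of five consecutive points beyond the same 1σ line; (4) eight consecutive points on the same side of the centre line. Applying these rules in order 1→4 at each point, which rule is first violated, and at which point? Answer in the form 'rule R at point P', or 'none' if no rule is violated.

none

Zone of each point (C = within 1σ̂, B = 1σ̂–2σ̂, A = 2σ̂–3σ̂, * = beyond 3σ̂; sign = side of CL): 1:+C, 2:+B, 3:+C, 4:-C, 5:-C, 6:+C, 7:+B, 8:+C, 9:+C, 10:-B, 11:-C, 12:-C, 13:+C, 14:+B, 15:+C, 16:-B
No rule fires across all 16 points.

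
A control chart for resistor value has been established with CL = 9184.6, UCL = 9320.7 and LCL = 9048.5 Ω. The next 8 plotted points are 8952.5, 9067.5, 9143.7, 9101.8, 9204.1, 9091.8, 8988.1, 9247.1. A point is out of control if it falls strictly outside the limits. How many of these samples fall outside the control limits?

2

Compare each point to [9048.5, 9320.7]: sample 1 = 8952.5 < LCL; sample 7 = 8988.1 < LCL.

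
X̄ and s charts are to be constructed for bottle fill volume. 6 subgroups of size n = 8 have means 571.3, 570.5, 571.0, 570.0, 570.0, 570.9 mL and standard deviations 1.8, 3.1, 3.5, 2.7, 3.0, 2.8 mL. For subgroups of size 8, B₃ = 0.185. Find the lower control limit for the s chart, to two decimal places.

0.52

s̄ = (1.8 + 3.1 + 3.5 + 2.7 + 3.0 + 2.8) / 6 = 2.8167
LCL_s = B₃·s̄ = 0.185 × 2.8167 = 0.5211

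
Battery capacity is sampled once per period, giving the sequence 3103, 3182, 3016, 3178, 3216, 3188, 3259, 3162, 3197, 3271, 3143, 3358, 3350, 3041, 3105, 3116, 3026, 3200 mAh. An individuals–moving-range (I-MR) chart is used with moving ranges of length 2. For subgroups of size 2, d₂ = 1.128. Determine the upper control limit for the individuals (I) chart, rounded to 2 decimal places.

3446.46

X̄ = (3103 + 3182 + 3016 + 3178 + 3216 + 3188 + 3259 + 3162 + 3197 + 3271 + 3143 + 3358 + 3350 + 3041 + 3105 + 3116 + 3026 + 3200) / 18 = 3172.8333
Moving ranges: 79, 166, 162, 38, 28, 71, 97, 35, 74, 128, 215, 8, 309, 64, 11, 90, 174; M̄R̄ = 1749.0000 / 17 = 102.8824
UCL = X̄ + 3·M̄R̄/d₂ = 3172.8333 + 3 × 102.8824 / 1.128 = 3446.4566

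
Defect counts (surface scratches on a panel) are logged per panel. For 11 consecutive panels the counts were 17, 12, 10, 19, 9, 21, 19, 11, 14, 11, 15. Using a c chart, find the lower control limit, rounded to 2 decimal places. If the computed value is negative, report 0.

2.99

c̄ = (17 + 12 + 10 + 19 + 9 + 21 + 19 + 11 + 14 + 11 + 15) / 11 = 158 / 11 = 14.3636
LCL = c̄ − 3√c̄ = 14.3636 − 3 × 3.7899 = 2.9938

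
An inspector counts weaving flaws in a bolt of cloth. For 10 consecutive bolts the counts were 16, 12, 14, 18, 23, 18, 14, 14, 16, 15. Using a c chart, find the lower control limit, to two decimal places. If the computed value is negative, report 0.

4.00

c̄ = (16 + 12 + 14 + 18 + 23 + 18 + 14 + 14 + 16 + 15) / 10 = 160 / 10 = 16.0000
LCL = c̄ − 3√c̄ = 16.0000 − 3 × 4.0000 = 4.0000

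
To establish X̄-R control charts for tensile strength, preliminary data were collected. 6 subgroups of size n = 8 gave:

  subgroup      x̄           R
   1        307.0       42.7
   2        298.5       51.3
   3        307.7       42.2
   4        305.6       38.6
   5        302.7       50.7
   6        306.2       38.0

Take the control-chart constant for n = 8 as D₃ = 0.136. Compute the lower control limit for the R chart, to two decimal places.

R̄ = (42.7 + 51.3 + 42.2 + 38.6 + 50.7 + 38.0) / 6 = 263.5000 / 6 = 43.9167
LCL_R = D₃·R̄ = 0.136 × 43.9167 = 5.9727

5.97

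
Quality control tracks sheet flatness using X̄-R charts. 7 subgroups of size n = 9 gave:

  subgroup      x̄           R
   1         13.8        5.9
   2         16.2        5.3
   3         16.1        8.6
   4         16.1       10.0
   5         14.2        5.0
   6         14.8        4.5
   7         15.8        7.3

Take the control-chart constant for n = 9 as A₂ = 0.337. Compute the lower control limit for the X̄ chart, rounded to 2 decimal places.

X̄̄ = (13.8 + 16.2 + 16.1 + 16.1 + 14.2 + 14.8 + 15.8) / 7 = 107.0000 / 7 = 15.2857
R̄ = (5.9 + 5.3 + 8.6 + 10.0 + 5.0 + 4.5 + 7.3) / 7 = 46.6000 / 7 = 6.6571
LCL = X̄̄ − A₂·R̄ = 15.2857 − 0.337 × 6.6571 = 13.0423

13.04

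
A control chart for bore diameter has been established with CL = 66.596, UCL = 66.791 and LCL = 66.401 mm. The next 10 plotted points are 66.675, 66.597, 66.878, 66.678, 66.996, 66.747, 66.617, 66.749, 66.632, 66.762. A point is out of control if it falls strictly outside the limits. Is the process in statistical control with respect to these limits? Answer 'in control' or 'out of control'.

out of control

Compare each point to [66.401, 66.791]: sample 3 = 66.878 > UCL; sample 5 = 66.996 > UCL.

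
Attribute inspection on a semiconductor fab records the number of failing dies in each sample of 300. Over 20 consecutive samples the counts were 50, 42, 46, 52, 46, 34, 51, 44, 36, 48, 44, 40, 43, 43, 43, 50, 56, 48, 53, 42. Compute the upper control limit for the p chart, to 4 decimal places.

p̄ = Σdᵢ / (k·n) = 911 / (20 × 300) = 0.15183
UCL = p̄ + 3·√(p̄(1−p̄)/n) = 0.15183 + 3 × √(0.15183×0.84817/300) = 0.15183 + 3 × 0.02072 = 0.21399

0.2140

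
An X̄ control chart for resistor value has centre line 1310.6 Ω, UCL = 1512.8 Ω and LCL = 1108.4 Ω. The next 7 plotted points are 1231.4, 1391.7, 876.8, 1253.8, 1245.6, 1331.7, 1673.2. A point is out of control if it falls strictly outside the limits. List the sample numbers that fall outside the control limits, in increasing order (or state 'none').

Compare each point to [1108.4, 1512.8]: sample 3 = 876.8 < LCL; sample 7 = 1673.2 > UCL.

3, 7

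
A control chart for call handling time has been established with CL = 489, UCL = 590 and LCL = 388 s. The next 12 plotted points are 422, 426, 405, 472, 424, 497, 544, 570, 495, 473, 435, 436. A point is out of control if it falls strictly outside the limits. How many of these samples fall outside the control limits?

0

All 12 points lie within [388, 590].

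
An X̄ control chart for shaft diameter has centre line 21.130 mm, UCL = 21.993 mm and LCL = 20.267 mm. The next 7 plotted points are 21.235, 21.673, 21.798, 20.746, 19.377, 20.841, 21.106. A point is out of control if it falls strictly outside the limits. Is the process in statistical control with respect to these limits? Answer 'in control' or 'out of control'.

Compare each point to [20.267, 21.993]: sample 5 = 19.377 < LCL.

out of control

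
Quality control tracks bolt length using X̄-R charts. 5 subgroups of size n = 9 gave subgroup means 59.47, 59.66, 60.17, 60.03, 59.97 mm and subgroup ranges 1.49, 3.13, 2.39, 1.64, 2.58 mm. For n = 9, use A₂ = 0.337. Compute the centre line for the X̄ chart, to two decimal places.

59.86

X̄̄ = (59.47 + 59.66 + 60.17 + 60.03 + 59.97) / 5 = 299.3000 / 5 = 59.8600
CL = X̄̄ = 59.8600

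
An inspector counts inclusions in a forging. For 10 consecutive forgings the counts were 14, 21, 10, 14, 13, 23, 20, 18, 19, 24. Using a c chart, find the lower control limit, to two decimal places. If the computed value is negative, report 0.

5.01

c̄ = (14 + 21 + 10 + 14 + 13 + 23 + 20 + 18 + 19 + 24) / 10 = 176 / 10 = 17.6000
LCL = c̄ − 3√c̄ = 17.6000 − 3 × 4.1952 = 5.0143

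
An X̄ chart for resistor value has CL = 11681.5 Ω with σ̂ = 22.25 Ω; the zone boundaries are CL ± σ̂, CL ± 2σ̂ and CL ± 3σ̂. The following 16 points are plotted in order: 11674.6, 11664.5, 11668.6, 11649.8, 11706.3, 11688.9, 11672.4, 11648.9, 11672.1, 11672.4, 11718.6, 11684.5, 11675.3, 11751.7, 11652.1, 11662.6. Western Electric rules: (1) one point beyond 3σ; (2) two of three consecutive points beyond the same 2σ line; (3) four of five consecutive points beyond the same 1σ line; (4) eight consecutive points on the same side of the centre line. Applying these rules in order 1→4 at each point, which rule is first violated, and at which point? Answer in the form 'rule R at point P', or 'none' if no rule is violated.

rule 1 at point 14

Zone of each point (C = within 1σ̂, B = 1σ̂–2σ̂, A = 2σ̂–3σ̂, * = beyond 3σ̂; sign = side of CL): 1:-C, 2:-C, 3:-C, 4:-B, 5:+B, 6:+C, 7:-C, 8:-B, 9:-C, 10:-C, 11:+B, 12:+C, 13:-C, 14:+*, 15:-B, 16:-C
Rule 1 (one point beyond the 3σ limits) is satisfied at point 14.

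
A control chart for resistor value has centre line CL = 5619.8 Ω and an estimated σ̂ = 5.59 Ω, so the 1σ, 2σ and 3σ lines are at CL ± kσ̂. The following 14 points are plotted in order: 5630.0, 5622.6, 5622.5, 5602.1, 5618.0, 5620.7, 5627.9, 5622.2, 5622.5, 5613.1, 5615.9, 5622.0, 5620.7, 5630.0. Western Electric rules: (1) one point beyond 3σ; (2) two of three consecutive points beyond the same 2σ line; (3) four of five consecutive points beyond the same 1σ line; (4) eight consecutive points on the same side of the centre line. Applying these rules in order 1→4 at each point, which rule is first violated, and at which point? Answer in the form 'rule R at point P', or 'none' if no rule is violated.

Zone of each point (C = within 1σ̂, B = 1σ̂–2σ̂, A = 2σ̂–3σ̂, * = beyond 3σ̂; sign = side of CL): 1:+B, 2:+C, 3:+C, 4:-*, 5:-C, 6:+C, 7:+B, 8:+C, 9:+C, 10:-B, 11:-C, 12:+C, 13:+C, 14:+B
Rule 1 (one point beyond the 3σ limits) is satisfied at point 4.

rule 1 at point 4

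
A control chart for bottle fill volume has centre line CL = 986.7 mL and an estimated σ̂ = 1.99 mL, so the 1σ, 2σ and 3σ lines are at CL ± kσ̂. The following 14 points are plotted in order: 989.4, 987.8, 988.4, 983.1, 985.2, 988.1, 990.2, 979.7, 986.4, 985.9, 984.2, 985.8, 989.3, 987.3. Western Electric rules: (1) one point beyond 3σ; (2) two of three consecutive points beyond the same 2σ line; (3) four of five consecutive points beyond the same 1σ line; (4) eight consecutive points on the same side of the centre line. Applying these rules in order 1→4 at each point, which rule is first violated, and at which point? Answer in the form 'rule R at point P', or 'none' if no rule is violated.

rule 1 at point 8

Zone of each point (C = within 1σ̂, B = 1σ̂–2σ̂, A = 2σ̂–3σ̂, * = beyond 3σ̂; sign = side of CL): 1:+B, 2:+C, 3:+C, 4:-B, 5:-C, 6:+C, 7:+B, 8:-*, 9:-C, 10:-C, 11:-B, 12:-C, 13:+B, 14:+C
Rule 1 (one point beyond the 3σ limits) is satisfied at point 8.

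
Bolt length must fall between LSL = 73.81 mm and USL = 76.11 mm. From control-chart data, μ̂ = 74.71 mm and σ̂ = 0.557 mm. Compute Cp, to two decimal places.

0.69

Cp = (USL − LSL) / (6σ̂) = (76.11 − 73.81) / (6 × 0.557) = 2.3000 / 3.3420 = 0.6882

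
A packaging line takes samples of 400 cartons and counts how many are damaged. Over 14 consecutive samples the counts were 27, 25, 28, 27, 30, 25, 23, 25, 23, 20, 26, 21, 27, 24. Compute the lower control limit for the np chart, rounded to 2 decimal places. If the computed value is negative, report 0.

p̄ = Σdᵢ / (k·n) = 351 / (14 × 400) = 0.06268
LCL = np̄ − 3·√(np̄(1−p̄)) = 25.0714 − 3 × 4.8477 = 10.5284

10.53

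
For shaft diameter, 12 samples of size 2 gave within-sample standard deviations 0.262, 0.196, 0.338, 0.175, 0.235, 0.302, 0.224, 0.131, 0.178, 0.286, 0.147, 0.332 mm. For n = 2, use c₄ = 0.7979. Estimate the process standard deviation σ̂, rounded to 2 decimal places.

0.29

s̄ = (0.262 + 0.196 + 0.338 + 0.175 + 0.235 + 0.302 + 0.224 + 0.131 + 0.178 + 0.286 + 0.147 + 0.332) / 12 = 0.2338
σ̂ = s̄ / c₄ = 0.2338 / 0.7979 = 0.2931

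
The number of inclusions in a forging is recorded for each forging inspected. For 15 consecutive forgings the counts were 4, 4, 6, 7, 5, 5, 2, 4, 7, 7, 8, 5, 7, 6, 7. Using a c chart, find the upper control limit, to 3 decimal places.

12.699

c̄ = (4 + 4 + 6 + 7 + 5 + 5 + 2 + 4 + 7 + 7 + 8 + 5 + 7 + 6 + 7) / 15 = 84 / 15 = 5.6000
UCL = c̄ + 3√c̄ = 5.6000 + 3 × √5.6000 = 5.6000 + 3 × 2.3664 = 12.6993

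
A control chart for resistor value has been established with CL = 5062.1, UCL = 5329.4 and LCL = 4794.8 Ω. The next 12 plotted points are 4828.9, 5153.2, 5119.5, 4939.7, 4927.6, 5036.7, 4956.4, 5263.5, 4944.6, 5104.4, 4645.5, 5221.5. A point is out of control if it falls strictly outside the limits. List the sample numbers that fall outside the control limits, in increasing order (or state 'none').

Compare each point to [4794.8, 5329.4]: sample 11 = 4645.5 < LCL.

11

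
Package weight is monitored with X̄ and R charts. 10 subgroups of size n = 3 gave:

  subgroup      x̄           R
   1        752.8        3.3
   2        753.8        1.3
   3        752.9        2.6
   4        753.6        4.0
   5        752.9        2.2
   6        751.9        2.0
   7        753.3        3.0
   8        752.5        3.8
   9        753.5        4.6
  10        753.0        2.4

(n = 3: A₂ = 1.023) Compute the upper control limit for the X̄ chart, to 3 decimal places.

X̄̄ = (752.8 + 753.8 + 752.9 + 753.6 + 752.9 + 751.9 + 753.3 + 752.5 + 753.5 + 753.0) / 10 = 7530.2000 / 10 = 753.0200
R̄ = (3.3 + 1.3 + 2.6 + 4.0 + 2.2 + 2.0 + 3.0 + 3.8 + 4.6 + 2.4) / 10 = 29.2000 / 10 = 2.9200
UCL = X̄̄ + A₂·R̄ = 753.0200 + 1.023 × 2.9200 = 756.0072

756.007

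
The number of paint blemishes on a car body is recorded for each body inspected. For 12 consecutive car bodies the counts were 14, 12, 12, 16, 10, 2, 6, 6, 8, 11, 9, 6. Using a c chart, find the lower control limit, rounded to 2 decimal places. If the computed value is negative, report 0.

0.17

c̄ = (14 + 12 + 12 + 16 + 10 + 2 + 6 + 6 + 8 + 11 + 9 + 6) / 12 = 112 / 12 = 9.3333
LCL = c̄ − 3√c̄ = 9.3333 − 3 × 3.0551 = 0.1682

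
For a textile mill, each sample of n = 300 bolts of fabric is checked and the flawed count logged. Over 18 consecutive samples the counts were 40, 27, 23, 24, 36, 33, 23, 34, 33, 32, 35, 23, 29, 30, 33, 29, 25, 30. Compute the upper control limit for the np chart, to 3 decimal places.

45.520

p̄ = Σdᵢ / (k·n) = 539 / (18 × 300) = 0.09981
UCL = np̄ + 3·√(np̄(1−p̄)) = 29.9444 + 3 × √(29.9444×0.90019) = 29.9444 + 3 × 5.1919 = 45.5201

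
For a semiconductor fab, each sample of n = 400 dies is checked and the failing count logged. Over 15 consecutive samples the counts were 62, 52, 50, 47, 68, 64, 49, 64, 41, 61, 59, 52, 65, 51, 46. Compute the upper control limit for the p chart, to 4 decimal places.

0.1903

p̄ = Σdᵢ / (k·n) = 831 / (15 × 400) = 0.13850
UCL = p̄ + 3·√(p̄(1−p̄)/n) = 0.13850 + 3 × √(0.13850×0.86150/400) = 0.13850 + 3 × 0.01727 = 0.19031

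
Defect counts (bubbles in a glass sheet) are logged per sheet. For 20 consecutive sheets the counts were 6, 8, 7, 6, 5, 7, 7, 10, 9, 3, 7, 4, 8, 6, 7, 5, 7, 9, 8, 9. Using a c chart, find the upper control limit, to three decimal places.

14.780

c̄ = (6 + 8 + 7 + 6 + 5 + 7 + 7 + 10 + 9 + 3 + 7 + 4 + 8 + 6 + 7 + 5 + 7 + 9 + 8 + 9) / 20 = 138 / 20 = 6.9000
UCL = c̄ + 3√c̄ = 6.9000 + 3 × √6.9000 = 6.9000 + 3 × 2.6268 = 14.7804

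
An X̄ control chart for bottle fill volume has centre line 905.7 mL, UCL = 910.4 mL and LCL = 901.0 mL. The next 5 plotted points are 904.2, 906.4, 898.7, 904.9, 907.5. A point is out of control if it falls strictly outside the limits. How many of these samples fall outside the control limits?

1

Compare each point to [901.0, 910.4]: sample 3 = 898.7 < LCL.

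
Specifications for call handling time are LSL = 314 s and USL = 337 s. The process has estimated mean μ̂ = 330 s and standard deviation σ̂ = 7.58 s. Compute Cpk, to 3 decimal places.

0.308

Cpu = (USL − μ̂) / (3σ̂) = (337 − 330) / (3 × 7.58) = 0.3078; Cpl = (μ̂ − LSL) / (3σ̂) = (330 − 314) / (3 × 7.58) = 0.7036; Cpk = min(Cpu, Cpl) = 0.3078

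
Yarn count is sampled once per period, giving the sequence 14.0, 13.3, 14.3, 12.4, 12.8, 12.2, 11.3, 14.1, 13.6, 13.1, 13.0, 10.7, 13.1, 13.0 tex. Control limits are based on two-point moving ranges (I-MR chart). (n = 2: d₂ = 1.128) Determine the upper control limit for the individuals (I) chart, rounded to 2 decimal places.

15.83

X̄ = (14.0 + 13.3 + 14.3 + 12.4 + 12.8 + 12.2 + 11.3 + 14.1 + 13.6 + 13.1 + 13.0 + 10.7 + 13.1 + 13.0) / 14 = 12.9214
Moving ranges: 0.7, 1.0, 1.9, 0.4, 0.6, 0.9, 2.8, 0.5, 0.5, 0.1, 2.3, 2.4, 0.1; M̄R̄ = 14.2000 / 13 = 1.0923
UCL = X̄ + 3·M̄R̄/d₂ = 12.9214 + 3 × 1.0923 / 1.128 = 15.8265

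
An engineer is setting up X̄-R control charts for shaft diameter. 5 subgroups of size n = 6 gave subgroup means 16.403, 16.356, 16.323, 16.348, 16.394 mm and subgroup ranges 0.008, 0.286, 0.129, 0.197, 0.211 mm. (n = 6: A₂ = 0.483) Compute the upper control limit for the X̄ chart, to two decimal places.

X̄̄ = (16.403 + 16.356 + 16.323 + 16.348 + 16.394) / 5 = 81.8240 / 5 = 16.3648
R̄ = (0.008 + 0.286 + 0.129 + 0.197 + 0.211) / 5 = 0.8310 / 5 = 0.1662
UCL = X̄̄ + A₂·R̄ = 16.3648 + 0.483 × 0.1662 = 16.4451

16.45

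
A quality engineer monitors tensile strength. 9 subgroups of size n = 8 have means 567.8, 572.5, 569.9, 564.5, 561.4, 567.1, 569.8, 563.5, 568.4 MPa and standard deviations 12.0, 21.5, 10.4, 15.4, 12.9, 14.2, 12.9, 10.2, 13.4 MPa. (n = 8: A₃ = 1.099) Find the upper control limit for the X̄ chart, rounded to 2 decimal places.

X̄̄ = (567.8 + 572.5 + 569.9 + 564.5 + 561.4 + 567.1 + 569.8 + 563.5 + 568.4) / 9 = 567.2111
s̄ = (12.0 + 21.5 + 10.4 + 15.4 + 12.9 + 14.2 + 12.9 + 10.2 + 13.4) / 9 = 13.6556
UCL = X̄̄ + A₃·s̄ = 567.2111 + 1.099 × 13.6556 = 582.2186

582.22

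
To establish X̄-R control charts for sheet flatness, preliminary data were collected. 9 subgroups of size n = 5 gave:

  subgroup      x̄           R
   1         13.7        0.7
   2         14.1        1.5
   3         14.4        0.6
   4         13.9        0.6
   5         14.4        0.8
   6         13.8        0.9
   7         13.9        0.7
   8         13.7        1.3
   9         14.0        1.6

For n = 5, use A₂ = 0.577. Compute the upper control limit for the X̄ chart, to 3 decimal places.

14.547

X̄̄ = (13.7 + 14.1 + 14.4 + 13.9 + 14.4 + 13.8 + 13.9 + 13.7 + 14.0) / 9 = 125.9000 / 9 = 13.9889
R̄ = (0.7 + 1.5 + 0.6 + 0.6 + 0.8 + 0.9 + 0.7 + 1.3 + 1.6) / 9 = 8.7000 / 9 = 0.9667
UCL = X̄̄ + A₂·R̄ = 13.9889 + 0.577 × 0.9667 = 14.5467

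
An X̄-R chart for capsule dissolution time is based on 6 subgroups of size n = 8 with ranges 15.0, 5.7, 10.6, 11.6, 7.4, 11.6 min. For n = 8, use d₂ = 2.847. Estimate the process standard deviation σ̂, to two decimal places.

3.62

R̄ = (15.0 + 5.7 + 10.6 + 11.6 + 7.4 + 11.6) / 6 = 10.3167
σ̂ = R̄ / d₂ = 10.3167 / 2.847 = 3.6237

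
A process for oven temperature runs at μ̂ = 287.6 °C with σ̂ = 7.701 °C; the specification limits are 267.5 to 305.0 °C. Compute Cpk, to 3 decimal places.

0.753

Cpu = (USL − μ̂) / (3σ̂) = (305.0 − 287.6) / (3 × 7.701) = 0.7531; Cpl = (μ̂ − LSL) / (3σ̂) = (287.6 − 267.5) / (3 × 7.701) = 0.8700; Cpk = min(Cpu, Cpl) = 0.7531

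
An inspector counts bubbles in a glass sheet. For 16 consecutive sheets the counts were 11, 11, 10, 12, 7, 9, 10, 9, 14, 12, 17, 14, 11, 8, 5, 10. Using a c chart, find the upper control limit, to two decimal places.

20.40

c̄ = (11 + 11 + 10 + 12 + 7 + 9 + 10 + 9 + 14 + 12 + 17 + 14 + 11 + 8 + 5 + 10) / 16 = 170 / 16 = 10.6250
UCL = c̄ + 3√c̄ = 10.6250 + 3 × √10.6250 = 10.6250 + 3 × 3.2596 = 20.4038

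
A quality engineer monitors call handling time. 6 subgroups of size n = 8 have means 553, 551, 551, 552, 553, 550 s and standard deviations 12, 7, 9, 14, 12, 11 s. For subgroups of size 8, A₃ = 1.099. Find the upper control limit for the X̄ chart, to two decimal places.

X̄̄ = (553 + 551 + 551 + 552 + 553 + 550) / 6 = 551.6667
s̄ = (12 + 7 + 9 + 14 + 12 + 11) / 6 = 10.8333
UCL = X̄̄ + A₃·s̄ = 551.6667 + 1.099 × 10.8333 = 563.5725

563.57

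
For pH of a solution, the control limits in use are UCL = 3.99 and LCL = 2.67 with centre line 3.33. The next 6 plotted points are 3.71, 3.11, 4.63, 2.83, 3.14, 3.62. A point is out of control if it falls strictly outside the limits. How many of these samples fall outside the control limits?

Compare each point to [2.67, 3.99]: sample 3 = 4.63 > UCL.

1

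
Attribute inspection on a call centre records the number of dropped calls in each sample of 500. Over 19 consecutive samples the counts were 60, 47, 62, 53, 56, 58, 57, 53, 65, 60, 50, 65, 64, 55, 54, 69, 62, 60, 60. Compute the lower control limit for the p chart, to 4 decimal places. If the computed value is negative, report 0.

p̄ = Σdᵢ / (k·n) = 1110 / (19 × 500) = 0.11684
LCL = p̄ − 3·√(p̄(1−p̄)/n) = 0.11684 − 3 × 0.01437 = 0.07374

0.0737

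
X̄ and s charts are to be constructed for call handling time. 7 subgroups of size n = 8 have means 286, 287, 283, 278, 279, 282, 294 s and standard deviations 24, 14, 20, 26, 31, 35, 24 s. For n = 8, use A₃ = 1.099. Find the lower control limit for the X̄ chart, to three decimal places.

256.825

X̄̄ = (286 + 287 + 283 + 278 + 279 + 282 + 294) / 7 = 284.1429
s̄ = (24 + 14 + 20 + 26 + 31 + 35 + 24) / 7 = 24.8571
LCL = X̄̄ − A₃·s̄ = 284.1429 − 1.099 × 24.8571 = 256.8249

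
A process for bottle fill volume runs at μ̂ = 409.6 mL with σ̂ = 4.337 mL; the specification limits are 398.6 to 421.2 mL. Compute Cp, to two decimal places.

0.87

Cp = (USL − LSL) / (6σ̂) = (421.2 − 398.6) / (6 × 4.337) = 22.6000 / 26.0220 = 0.8685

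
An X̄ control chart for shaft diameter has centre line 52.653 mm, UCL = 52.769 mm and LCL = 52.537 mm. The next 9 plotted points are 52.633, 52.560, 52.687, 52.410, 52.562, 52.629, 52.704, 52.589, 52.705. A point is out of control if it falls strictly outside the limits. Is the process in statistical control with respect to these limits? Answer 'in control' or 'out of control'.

Compare each point to [52.537, 52.769]: sample 4 = 52.410 < LCL.

out of control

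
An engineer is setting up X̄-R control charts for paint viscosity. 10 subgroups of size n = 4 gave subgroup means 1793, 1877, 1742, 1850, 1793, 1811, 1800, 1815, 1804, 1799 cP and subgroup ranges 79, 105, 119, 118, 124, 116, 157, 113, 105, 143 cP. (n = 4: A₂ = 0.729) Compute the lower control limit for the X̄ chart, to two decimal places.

1722.45

X̄̄ = (1793 + 1877 + 1742 + 1850 + 1793 + 1811 + 1800 + 1815 + 1804 + 1799) / 10 = 18084.0000 / 10 = 1808.4000
R̄ = (79 + 105 + 119 + 118 + 124 + 116 + 157 + 113 + 105 + 143) / 10 = 1179.0000 / 10 = 117.9000
LCL = X̄̄ − A₂·R̄ = 1808.4000 − 0.729 × 117.9000 = 1722.4509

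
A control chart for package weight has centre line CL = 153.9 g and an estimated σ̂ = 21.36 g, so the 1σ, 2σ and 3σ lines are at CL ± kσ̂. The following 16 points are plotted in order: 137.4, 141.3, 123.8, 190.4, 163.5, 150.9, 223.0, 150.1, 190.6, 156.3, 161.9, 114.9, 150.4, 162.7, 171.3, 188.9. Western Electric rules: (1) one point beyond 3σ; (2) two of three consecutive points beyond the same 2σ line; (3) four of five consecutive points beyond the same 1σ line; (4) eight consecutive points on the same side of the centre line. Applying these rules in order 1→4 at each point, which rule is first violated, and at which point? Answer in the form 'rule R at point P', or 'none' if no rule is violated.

Zone of each point (C = within 1σ̂, B = 1σ̂–2σ̂, A = 2σ̂–3σ̂, * = beyond 3σ̂; sign = side of CL): 1:-C, 2:-C, 3:-B, 4:+B, 5:+C, 6:-C, 7:+*, 8:-C, 9:+B, 10:+C, 11:+C, 12:-B, 13:-C, 14:+C, 15:+C, 16:+B
Rule 1 (one point beyond the 3σ limits) is satisfied at point 7.

rule 1 at point 7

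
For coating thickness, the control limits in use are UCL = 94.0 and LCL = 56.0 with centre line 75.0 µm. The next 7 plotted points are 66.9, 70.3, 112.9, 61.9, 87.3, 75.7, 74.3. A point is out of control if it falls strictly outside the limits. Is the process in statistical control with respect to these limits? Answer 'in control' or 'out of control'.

Compare each point to [56.0, 94.0]: sample 3 = 112.9 > UCL.

out of control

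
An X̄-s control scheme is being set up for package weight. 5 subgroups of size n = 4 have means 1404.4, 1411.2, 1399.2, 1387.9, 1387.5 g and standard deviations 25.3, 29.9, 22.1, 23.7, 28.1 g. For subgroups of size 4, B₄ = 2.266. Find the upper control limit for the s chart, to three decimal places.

s̄ = (25.3 + 29.9 + 22.1 + 23.7 + 28.1) / 5 = 25.8200
UCL_s = B₄·s̄ = 2.266 × 25.8200 = 58.5081

58.508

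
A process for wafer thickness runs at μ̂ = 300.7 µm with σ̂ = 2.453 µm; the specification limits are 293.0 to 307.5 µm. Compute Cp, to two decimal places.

Cp = (USL − LSL) / (6σ̂) = (307.5 − 293.0) / (6 × 2.453) = 14.5000 / 14.7180 = 0.9852

0.99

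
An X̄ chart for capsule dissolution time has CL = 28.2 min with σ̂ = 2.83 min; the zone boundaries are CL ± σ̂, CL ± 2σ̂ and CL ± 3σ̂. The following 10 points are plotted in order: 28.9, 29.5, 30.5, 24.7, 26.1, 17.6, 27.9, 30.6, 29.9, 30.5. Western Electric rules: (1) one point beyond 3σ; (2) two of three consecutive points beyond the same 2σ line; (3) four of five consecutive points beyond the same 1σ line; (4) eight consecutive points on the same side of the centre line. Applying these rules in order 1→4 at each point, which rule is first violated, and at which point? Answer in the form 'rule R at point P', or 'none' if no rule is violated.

Zone of each point (C = within 1σ̂, B = 1σ̂–2σ̂, A = 2σ̂–3σ̂, * = beyond 3σ̂; sign = side of CL): 1:+C, 2:+C, 3:+C, 4:-B, 5:-C, 6:-*, 7:-C, 8:+C, 9:+C, 10:+C
Rule 1 (one point beyond the 3σ limits) is satisfied at point 6.

rule 1 at point 6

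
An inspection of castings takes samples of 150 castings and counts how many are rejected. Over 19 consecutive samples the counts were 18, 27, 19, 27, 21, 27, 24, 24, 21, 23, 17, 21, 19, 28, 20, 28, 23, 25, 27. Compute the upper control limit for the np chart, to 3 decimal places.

36.369

p̄ = Σdᵢ / (k·n) = 439 / (19 × 150) = 0.15404
UCL = np̄ + 3·√(np̄(1−p̄)) = 23.1053 + 3 × √(23.1053×0.84596) = 23.1053 + 3 × 4.4211 = 36.3686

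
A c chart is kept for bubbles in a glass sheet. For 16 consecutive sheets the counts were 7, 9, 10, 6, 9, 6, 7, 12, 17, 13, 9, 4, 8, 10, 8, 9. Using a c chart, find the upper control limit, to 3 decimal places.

c̄ = (7 + 9 + 10 + 6 + 9 + 6 + 7 + 12 + 17 + 13 + 9 + 4 + 8 + 10 + 8 + 9) / 16 = 144 / 16 = 9.0000
UCL = c̄ + 3√c̄ = 9.0000 + 3 × √9.0000 = 9.0000 + 3 × 3.0000 = 18.0000

18.000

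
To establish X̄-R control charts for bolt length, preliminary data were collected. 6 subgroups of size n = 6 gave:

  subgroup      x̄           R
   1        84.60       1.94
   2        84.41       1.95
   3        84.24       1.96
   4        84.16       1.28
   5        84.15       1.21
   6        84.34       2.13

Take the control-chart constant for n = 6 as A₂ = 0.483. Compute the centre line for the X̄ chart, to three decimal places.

84.317

X̄̄ = (84.60 + 84.41 + 84.24 + 84.16 + 84.15 + 84.34) / 6 = 505.9000 / 6 = 84.3167
CL = X̄̄ = 84.3167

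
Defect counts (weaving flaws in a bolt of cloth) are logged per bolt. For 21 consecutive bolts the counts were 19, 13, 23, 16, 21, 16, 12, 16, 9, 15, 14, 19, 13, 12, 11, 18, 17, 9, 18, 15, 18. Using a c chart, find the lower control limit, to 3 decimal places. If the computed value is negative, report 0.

3.645

c̄ = (19 + 13 + 23 + 16 + 21 + 16 + 12 + 16 + 9 + 15 + 14 + 19 + 13 + 12 + 11 + 18 + 17 + 9 + 18 + 15 + 18) / 21 = 324 / 21 = 15.4286
LCL = c̄ − 3√c̄ = 15.4286 − 3 × 3.9279 = 3.6448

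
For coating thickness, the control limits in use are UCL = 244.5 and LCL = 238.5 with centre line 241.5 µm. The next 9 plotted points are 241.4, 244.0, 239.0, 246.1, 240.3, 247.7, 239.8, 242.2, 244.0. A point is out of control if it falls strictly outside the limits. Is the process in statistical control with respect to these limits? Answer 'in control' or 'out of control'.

out of control

Compare each point to [238.5, 244.5]: sample 4 = 246.1 > UCL; sample 6 = 247.7 > UCL.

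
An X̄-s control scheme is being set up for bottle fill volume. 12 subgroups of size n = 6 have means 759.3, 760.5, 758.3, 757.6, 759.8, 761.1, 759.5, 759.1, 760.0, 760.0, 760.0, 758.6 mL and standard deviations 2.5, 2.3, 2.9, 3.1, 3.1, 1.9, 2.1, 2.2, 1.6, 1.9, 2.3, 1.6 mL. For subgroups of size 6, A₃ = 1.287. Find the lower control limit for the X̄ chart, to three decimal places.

756.534

X̄̄ = (759.3 + 760.5 + 758.3 + 757.6 + 759.8 + 761.1 + 759.5 + 759.1 + 760.0 + 760.0 + 760.0 + 758.6) / 12 = 759.4833
s̄ = (2.5 + 2.3 + 2.9 + 3.1 + 3.1 + 1.9 + 2.1 + 2.2 + 1.6 + 1.9 + 2.3 + 1.6) / 12 = 2.2917
LCL = X̄̄ − A₃·s̄ = 759.4833 − 1.287 × 2.2917 = 756.5340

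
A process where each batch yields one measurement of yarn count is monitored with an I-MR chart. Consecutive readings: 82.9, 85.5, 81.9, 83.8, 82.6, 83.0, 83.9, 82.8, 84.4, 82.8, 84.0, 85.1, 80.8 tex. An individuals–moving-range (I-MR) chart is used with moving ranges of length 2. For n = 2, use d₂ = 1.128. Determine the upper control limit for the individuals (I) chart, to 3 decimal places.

X̄ = (82.9 + 85.5 + 81.9 + 83.8 + 82.6 + 83.0 + 83.9 + 82.8 + 84.4 + 82.8 + 84.0 + 85.1 + 80.8) / 13 = 83.3462
Moving ranges: 2.6, 3.6, 1.9, 1.2, 0.4, 0.9, 1.1, 1.6, 1.6, 1.2, 1.1, 4.3; M̄R̄ = 21.5000 / 12 = 1.7917
UCL = X̄ + 3·M̄R̄/d₂ = 83.3462 + 3 × 1.7917 / 1.128 = 88.1112

88.111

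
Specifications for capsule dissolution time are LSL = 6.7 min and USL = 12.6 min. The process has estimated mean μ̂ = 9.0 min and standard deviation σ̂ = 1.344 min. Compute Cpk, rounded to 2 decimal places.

0.57

Cpu = (USL − μ̂) / (3σ̂) = (12.6 − 9.0) / (3 × 1.344) = 0.8929; Cpl = (μ̂ − LSL) / (3σ̂) = (9.0 − 6.7) / (3 × 1.344) = 0.5704; Cpk = min(Cpu, Cpl) = 0.5704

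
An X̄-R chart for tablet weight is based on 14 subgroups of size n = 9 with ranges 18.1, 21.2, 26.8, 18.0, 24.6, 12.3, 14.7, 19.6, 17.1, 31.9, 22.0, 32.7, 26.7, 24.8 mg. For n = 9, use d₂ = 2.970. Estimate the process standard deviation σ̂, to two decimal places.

R̄ = (18.1 + 21.2 + 26.8 + 18.0 + 24.6 + 12.3 + 14.7 + 19.6 + 17.1 + 31.9 + 22.0 + 32.7 + 26.7 + 24.8) / 14 = 22.1786
σ̂ = R̄ / d₂ = 22.1786 / 2.970 = 7.4675

7.47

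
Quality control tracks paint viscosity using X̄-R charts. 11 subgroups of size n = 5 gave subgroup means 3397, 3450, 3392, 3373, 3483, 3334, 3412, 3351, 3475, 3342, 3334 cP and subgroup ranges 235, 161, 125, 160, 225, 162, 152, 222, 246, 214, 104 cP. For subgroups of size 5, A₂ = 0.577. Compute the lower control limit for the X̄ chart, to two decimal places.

X̄̄ = (3397 + 3450 + 3392 + 3373 + 3483 + 3334 + 3412 + 3351 + 3475 + 3342 + 3334) / 11 = 37343.0000 / 11 = 3394.8182
R̄ = (235 + 161 + 125 + 160 + 225 + 162 + 152 + 222 + 246 + 214 + 104) / 11 = 2006.0000 / 11 = 182.3636
LCL = X̄̄ − A₂·R̄ = 3394.8182 − 0.577 × 182.3636 = 3289.5944

3289.59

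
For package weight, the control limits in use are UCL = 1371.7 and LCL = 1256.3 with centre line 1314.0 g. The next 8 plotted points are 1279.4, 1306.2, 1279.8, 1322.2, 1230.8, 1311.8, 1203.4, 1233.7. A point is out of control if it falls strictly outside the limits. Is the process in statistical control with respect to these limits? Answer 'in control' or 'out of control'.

Compare each point to [1256.3, 1371.7]: sample 5 = 1230.8 < LCL; sample 7 = 1203.4 < LCL; sample 8 = 1233.7 < LCL.

out of control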